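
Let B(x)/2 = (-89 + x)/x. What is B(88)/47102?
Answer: -1/2072488 ≈ -4.8251e-7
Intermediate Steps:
B(x) = 2*(-89 + x)/x (B(x) = 2*((-89 + x)/x) = 2*(-89 + x)/x)
B(88)/47102 = (2 - 178/88)/47102 = (2 - 178*1/88)*(1/47102) = (2 - 89/44)*(1/47102) = -1/44*1/47102 = -1/2072488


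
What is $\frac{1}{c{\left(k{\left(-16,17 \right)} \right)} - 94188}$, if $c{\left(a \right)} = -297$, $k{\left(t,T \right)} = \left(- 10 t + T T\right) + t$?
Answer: $- \frac{1}{94485} \approx -1.0584 \cdot 10^{-5}$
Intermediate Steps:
$k{\left(t,T \right)} = T^{2} - 9 t$ ($k{\left(t,T \right)} = \left(- 10 t + T^{2}\right) + t = \left(T^{2} - 10 t\right) + t = T^{2} - 9 t$)
$\frac{1}{c{\left(k{\left(-16,17 \right)} \right)} - 94188} = \frac{1}{-297 - 94188} = \frac{1}{-94485} = - \frac{1}{94485}$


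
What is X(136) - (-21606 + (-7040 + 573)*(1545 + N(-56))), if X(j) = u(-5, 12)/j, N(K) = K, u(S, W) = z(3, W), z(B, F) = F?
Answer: 328132949/34 ≈ 9.6510e+6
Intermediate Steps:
u(S, W) = W
X(j) = 12/j
X(136) - (-21606 + (-7040 + 573)*(1545 + N(-56))) = 12/136 - (-21606 + (-7040 + 573)*(1545 - 56)) = 12*(1/136) - (-21606 - 6467*1489) = 3/34 - (-21606 - 9629363) = 3/34 - 1*(-9650969) = 3/34 + 9650969 = 328132949/34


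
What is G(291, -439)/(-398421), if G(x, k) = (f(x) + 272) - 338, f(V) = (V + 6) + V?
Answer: -58/44269 ≈ -0.0013102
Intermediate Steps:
f(V) = 6 + 2*V (f(V) = (6 + V) + V = 6 + 2*V)
G(x, k) = -60 + 2*x (G(x, k) = ((6 + 2*x) + 272) - 338 = (278 + 2*x) - 338 = -60 + 2*x)
G(291, -439)/(-398421) = (-60 + 2*291)/(-398421) = (-60 + 582)*(-1/398421) = 522*(-1/398421) = -58/44269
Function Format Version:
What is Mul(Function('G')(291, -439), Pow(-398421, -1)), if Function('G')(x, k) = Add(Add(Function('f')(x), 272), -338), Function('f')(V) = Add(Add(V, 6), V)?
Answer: Rational(-58, 44269) ≈ -0.0013102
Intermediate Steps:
Function('f')(V) = Add(6, Mul(2, V)) (Function('f')(V) = Add(Add(6, V), V) = Add(6, Mul(2, V)))
Function('G')(x, k) = Add(-60, Mul(2, x)) (Function('G')(x, k) = Add(Add(Add(6, Mul(2, x)), 272), -338) = Add(Add(278, Mul(2, x)), -338) = Add(-60, Mul(2, x)))
Mul(Function('G')(291, -439), Pow(-398421, -1)) = Mul(Add(-60, Mul(2, 291)), Pow(-398421, -1)) = Mul(Add(-60, 582), Rational(-1, 398421)) = Mul(522, Rational(-1, 398421)) = Rational(-58, 44269)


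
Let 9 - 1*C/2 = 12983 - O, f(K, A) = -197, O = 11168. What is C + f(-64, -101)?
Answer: -3809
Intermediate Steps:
C = -3612 (C = 18 - 2*(12983 - 1*11168) = 18 - 2*(12983 - 11168) = 18 - 2*1815 = 18 - 3630 = -3612)
C + f(-64, -101) = -3612 - 197 = -3809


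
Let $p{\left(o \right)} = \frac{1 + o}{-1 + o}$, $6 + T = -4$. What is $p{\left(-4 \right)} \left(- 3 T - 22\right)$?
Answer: $\frac{24}{5} \approx 4.8$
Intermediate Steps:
$T = -10$ ($T = -6 - 4 = -10$)
$p{\left(o \right)} = \frac{1 + o}{-1 + o}$
$p{\left(-4 \right)} \left(- 3 T - 22\right) = \frac{1 - 4}{-1 - 4} \left(\left(-3\right) \left(-10\right) - 22\right) = \frac{1}{-5} \left(-3\right) \left(30 - 22\right) = \left(- \frac{1}{5}\right) \left(-3\right) 8 = \frac{3}{5} \cdot 8 = \frac{24}{5}$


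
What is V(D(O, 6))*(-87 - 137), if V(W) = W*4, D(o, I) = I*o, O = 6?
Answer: -32256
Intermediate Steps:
V(W) = 4*W
V(D(O, 6))*(-87 - 137) = (4*(6*6))*(-87 - 137) = (4*36)*(-224) = 144*(-224) = -32256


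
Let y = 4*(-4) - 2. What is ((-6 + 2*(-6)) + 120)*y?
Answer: -1836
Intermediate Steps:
y = -18 (y = -16 - 2 = -18)
((-6 + 2*(-6)) + 120)*y = ((-6 + 2*(-6)) + 120)*(-18) = ((-6 - 12) + 120)*(-18) = (-18 + 120)*(-18) = 102*(-18) = -1836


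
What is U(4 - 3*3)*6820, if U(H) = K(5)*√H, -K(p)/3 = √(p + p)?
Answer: -102300*I*√2 ≈ -1.4467e+5*I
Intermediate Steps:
K(p) = -3*√2*√p (K(p) = -3*√(p + p) = -3*√2*√p)
U(H) = -3*√10*√H (U(H) = (-3*√2*√5)*√H = (-3*√10)*√H = -3*√10*√H)
U(4 - 3*3)*6820 = -3*√10*√(4 - 3*3)*6820 = -3*√10*√(4 - 9)*6820 = -3*√10*√(-5)*6820 = -3*√10*I*√5*6820 = -15*I*√2*6820 = -102300*I*√2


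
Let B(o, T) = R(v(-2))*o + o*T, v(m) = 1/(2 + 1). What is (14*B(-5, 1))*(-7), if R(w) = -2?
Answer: -490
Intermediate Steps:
v(m) = 1/3
B(o, T) = -2*o + T*o (B(o, T) = -2*o + o*T = -2*o + T*o)
(14*B(-5, 1))*(-7) = (14*(-5*(-2 + 1)))*(-7) = (14*(-5*(-1)))*(-7) = (14*5)*(-7) = 70*(-7) = -490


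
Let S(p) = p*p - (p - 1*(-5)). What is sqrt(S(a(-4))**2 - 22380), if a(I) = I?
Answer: I*sqrt(22155) ≈ 148.85*I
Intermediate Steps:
S(p) = -5 + p**2 - p (S(p) = p**2 - (p + 5) = p**2 - (5 + p) = p**2 + (-5 - p) = -5 + p**2 - p)
sqrt(S(a(-4))**2 - 22380) = sqrt((-5 + (-4)**2 - 1*(-4))**2 - 22380) = sqrt((-5 + 16 + 4)**2 - 22380) = sqrt(15**2 - 22380) = sqrt(225 - 22380) = sqrt(-22155) = I*sqrt(22155)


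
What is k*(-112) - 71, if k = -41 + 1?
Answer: 4409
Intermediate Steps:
k = -40
k*(-112) - 71 = -40*(-112) - 71 = 4480 - 71 = 4409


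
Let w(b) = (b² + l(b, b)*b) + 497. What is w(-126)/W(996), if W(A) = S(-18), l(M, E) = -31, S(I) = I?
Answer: -20279/18 ≈ -1126.6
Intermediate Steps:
w(b) = 497 + b² - 31*b (w(b) = (b² - 31*b) + 497 = 497 + b² - 31*b)
W(A) = -18
w(-126)/W(996) = (497 + (-126)² - 31*(-126))/(-18) = (497 + 15876 + 3906)*(-1/18) = 20279*(-1/18) = -20279/18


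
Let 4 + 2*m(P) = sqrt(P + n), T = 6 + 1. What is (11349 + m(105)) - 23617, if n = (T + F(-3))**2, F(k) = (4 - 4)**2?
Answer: -12270 + sqrt(154)/2 ≈ -12264.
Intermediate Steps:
F(k) = 0 (F(k) = 0**2 = 0)
T = 7
n = 49 (n = (7 + 0)**2 = 7**2 = 49)
m(P) = -2 + sqrt(49 + P)/2 (m(P) = -2 + sqrt(P + 49)/2 = -2 + sqrt(49 + P)/2)
(11349 + m(105)) - 23617 = (11349 + (-2 + sqrt(49 + 105)/2)) - 23617 = (11349 + (-2 + sqrt(154)/2)) - 23617 = (11347 + sqrt(154)/2) - 23617 = -12270 + sqrt(154)/2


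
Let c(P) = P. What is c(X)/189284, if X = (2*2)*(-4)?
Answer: -4/47321 ≈ -8.4529e-5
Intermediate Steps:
X = -16 (X = 4*(-4) = -16)
c(X)/189284 = -16/189284 = -16*1/189284 = -4/47321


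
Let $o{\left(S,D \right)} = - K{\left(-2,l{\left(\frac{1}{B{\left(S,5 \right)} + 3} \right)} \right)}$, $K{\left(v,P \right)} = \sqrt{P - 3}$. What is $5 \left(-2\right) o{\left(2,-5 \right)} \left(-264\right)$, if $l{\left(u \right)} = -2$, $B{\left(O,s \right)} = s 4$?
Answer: $- 2640 i \sqrt{5} \approx - 5903.2 i$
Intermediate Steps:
$B{\left(O,s \right)} = 4 s$
$K{\left(v,P \right)} = \sqrt{-3 + P}$
$o{\left(S,D \right)} = - i \sqrt{5}$ ($o{\left(S,D \right)} = - \sqrt{-3 - 2} = - \sqrt{-5} = - i \sqrt{5}$)
$5 \left(-2\right) o{\left(2,-5 \right)} \left(-264\right) = 5 \left(-2\right) \left(- i \sqrt{5}\right) \left(-264\right) = - 10 \left(- i \sqrt{5}\right) \left(-264\right) = 10 i \sqrt{5} \left(-264\right) = - 2640 i \sqrt{5}$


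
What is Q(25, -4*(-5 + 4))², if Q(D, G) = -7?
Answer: 49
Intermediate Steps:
Q(25, -4*(-5 + 4))² = (-7)² = 49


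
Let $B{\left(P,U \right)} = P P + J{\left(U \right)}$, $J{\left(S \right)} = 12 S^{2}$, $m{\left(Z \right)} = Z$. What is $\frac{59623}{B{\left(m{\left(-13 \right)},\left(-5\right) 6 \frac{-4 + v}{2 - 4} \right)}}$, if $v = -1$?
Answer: $\frac{59623}{67669} \approx 0.8811$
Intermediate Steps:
$B{\left(P,U \right)} = P^{2} + 12 U^{2}$ ($B{\left(P,U \right)} = P P + 12 U^{2} = P^{2} + 12 U^{2}$)
$\frac{59623}{B{\left(m{\left(-13 \right)},\left(-5\right) 6 \frac{-4 + v}{2 - 4} \right)}} = \frac{59623}{\left(-13\right)^{2} + 12 \left(\left(-5\right) 6 \frac{-4 - 1}{2 - 4}\right)^{2}} = \frac{59623}{169 + 12 \left(- 30 \left(- \frac{5}{-2}\right)\right)^{2}} = \frac{59623}{169 + 12 \left(- 30 \left(\left(-5\right) \left(- \frac{1}{2}\right)\right)\right)^{2}} = \frac{59623}{169 + 12 \left(\left(-30\right) \frac{5}{2}\right)^{2}} = \frac{59623}{169 + 12 \left(-75\right)^{2}} = \frac{59623}{169 + 12 \cdot 5625} = \frac{59623}{169 + 67500} = \frac{59623}{67669}$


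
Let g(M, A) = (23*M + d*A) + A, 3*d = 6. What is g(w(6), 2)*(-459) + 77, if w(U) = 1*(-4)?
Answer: 39551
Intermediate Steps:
d = 2 (d = (⅓)*6 = 2)
w(U) = -4
g(M, A) = 3*A + 23*M (g(M, A) = (23*M + 2*A) + A = (2*A + 23*M) + A = 3*A + 23*M)
g(w(6), 2)*(-459) + 77 = (3*2 + 23*(-4))*(-459) + 77 = (6 - 92)*(-459) + 77 = -86*(-459) + 77 = 39474 + 77 = 39551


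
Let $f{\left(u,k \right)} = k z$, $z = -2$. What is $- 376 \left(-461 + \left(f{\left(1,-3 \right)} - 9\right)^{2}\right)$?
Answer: $169952$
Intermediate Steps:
$f{\left(u,k \right)} = - 2 k$ ($f{\left(u,k \right)} = k \left(-2\right) = - 2 k$)
$- 376 \left(-461 + \left(f{\left(1,-3 \right)} - 9\right)^{2}\right) = - 376 \left(-461 + \left(\left(-2\right) \left(-3\right) - 9\right)^{2}\right) = - 376 \left(-461 + \left(6 - 9\right)^{2}\right) = - 376 \left(-461 + \left(-3\right)^{2}\right) = - 376 \left(-461 + 9\right) = \left(-376\right) \left(-452\right) = 169952$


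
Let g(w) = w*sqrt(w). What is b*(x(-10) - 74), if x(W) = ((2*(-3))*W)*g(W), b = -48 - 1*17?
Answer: 4810 + 39000*I*sqrt(10) ≈ 4810.0 + 1.2333e+5*I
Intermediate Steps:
g(w) = w**(3/2)
b = -65 (b = -48 - 17 = -65)
x(W) = -6*W**(5/2) (x(W) = ((2*(-3))*W)*W**(3/2) = (-6*W)*W**(3/2) = -6*W**(5/2))
b*(x(-10) - 74) = -65*(-600*I*sqrt(10) - 74) = -65*(-74 - 600*I*sqrt(10)) = 4810 + 39000*I*sqrt(10)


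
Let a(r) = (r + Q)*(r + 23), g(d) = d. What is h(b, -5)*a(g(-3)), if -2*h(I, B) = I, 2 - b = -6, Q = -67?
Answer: 5600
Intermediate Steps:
b = 8 (b = 2 - 1*(-6) = 2 + 6 = 8)
h(I, B) = -I/2
a(r) = (-67 + r)*(23 + r) (a(r) = (r - 67)*(r + 23) = (-67 + r)*(23 + r))
h(b, -5)*a(g(-3)) = (-½*8)*(-1541 + (-3)² - 44*(-3)) = -4*(-1541 + 9 + 132) = -4*(-1400) = 5600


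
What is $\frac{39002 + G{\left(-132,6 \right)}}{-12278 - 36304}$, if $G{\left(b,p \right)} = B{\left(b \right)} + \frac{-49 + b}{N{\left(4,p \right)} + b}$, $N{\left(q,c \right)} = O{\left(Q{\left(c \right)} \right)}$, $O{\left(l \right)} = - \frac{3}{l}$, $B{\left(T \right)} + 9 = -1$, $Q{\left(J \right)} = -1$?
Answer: $- \frac{5030149}{6267078} \approx -0.80263$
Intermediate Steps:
$B{\left(T \right)} = -10$ ($B{\left(T \right)} = -9 - 1 = -10$)
$N{\left(q,c \right)} = 3$ ($N{\left(q,c \right)} = - \frac{3}{-1} = \left(-3\right) \left(-1\right) = 3$)
$G{\left(b,p \right)} = -10 + \frac{-49 + b}{3 + b}$
$\frac{39002 + G{\left(-132,6 \right)}}{-12278 - 36304} = \frac{39002 + \frac{-79 - -1188}{3 - 132}}{-12278 - 36304} = \frac{39002 + \frac{-79 + 1188}{-129}}{-48582} = \left(39002 - \frac{1109}{129}\right) \left(- \frac{1}{48582}\right) = \frac{5030149}{129} \left(- \frac{1}{48582}\right) = - \frac{5030149}{6267078}$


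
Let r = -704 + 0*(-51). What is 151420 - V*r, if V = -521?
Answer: -215364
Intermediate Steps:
r = -704 (r = -704 + 0 = -704)
151420 - V*r = 151420 - (-521)*(-704) = 151420 - 1*366784 = 151420 - 366784 = -215364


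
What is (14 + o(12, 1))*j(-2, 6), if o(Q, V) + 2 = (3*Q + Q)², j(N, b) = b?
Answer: 13896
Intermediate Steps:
o(Q, V) = -2 + 16*Q² (o(Q, V) = -2 + (3*Q + Q)² = -2 + (4*Q)² = -2 + 16*Q²)
(14 + o(12, 1))*j(-2, 6) = (14 + (-2 + 16*12²))*6 = (14 + (-2 + 16*144))*6 = (14 + (-2 + 2304))*6 = (14 + 2302)*6 = 2316*6 = 13896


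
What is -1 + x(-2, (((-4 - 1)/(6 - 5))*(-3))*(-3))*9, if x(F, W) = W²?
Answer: 18224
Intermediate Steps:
-1 + x(-2, (((-4 - 1)/(6 - 5))*(-3))*(-3))*9 = -1 + ((((-4 - 1)/(6 - 5))*(-3))*(-3))²*9 = -1 + ((-5/1*(-3))*(-3))²*9 = -1 + ((-5*1*(-3))*(-3))²*9 = -1 + (-5*(-3)*(-3))²*9 = -1 + (15*(-3))²*9 = -1 + (-45)²*9 = -1 + 2025*9 = -1 + 18225 = 18224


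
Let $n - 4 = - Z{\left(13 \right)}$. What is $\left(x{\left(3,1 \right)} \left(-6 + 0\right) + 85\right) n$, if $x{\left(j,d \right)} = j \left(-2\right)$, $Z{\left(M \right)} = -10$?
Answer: $1694$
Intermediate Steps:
$x{\left(j,d \right)} = - 2 j$
$n = 14$ ($n = 4 - -10 = 4 + 10 = 14$)
$\left(x{\left(3,1 \right)} \left(-6 + 0\right) + 85\right) n = \left(\left(-2\right) 3 \left(-6 + 0\right) + 85\right) 14 = \left(\left(-6\right) \left(-6\right) + 85\right) 14 = \left(36 + 85\right) 14 = 121 \cdot 14 = 1694$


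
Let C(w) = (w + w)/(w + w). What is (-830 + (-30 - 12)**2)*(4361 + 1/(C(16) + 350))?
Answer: 1429685008/351 ≈ 4.0732e+6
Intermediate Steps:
C(w) = 1 (C(w) = (2*w)/((2*w)) = (2*w)*(1/(2*w)) = 1)
(-830 + (-30 - 12)**2)*(4361 + 1/(C(16) + 350)) = (-830 + (-30 - 12)**2)*(4361 + 1/(1 + 350)) = (-830 + (-42)**2)*(4361 + 1/351) = (-830 + 1764)*(4361 + 1/351) = 934*(1530712/351) = 1429685008/351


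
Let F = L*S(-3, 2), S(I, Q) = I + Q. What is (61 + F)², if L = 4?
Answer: 3249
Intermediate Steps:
F = -4 (F = 4*(-3 + 2) = 4*(-1) = -4)
(61 + F)² = (61 - 4)² = 57² = 3249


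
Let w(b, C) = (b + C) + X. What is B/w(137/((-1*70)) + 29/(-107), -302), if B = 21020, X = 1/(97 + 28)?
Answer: -3935995000/56965227 ≈ -69.095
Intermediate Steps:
X = 1/125 ≈ 0.0080000
w(b, C) = 1/125 + C + b (w(b, C) = (b + C) + 1/125 = (C + b) + 1/125 = 1/125 + C + b)
B/w(137/((-1*70)) + 29/(-107), -302) = 21020/(1/125 - 302 + (137/((-1*70)) + 29/(-107))) = 21020/(1/125 - 302 + (137/(-70) + 29*(-1/107))) = 21020/(1/125 - 302 + (137*(-1/70) - 29/107)) = 21020/(1/125 - 302 + (-137/70 - 29/107)) = 21020/(1/125 - 302 - 16689/7490) = 21020/(-56965227/187250) = 21020*(-187250/56965227) = -3935995000/56965227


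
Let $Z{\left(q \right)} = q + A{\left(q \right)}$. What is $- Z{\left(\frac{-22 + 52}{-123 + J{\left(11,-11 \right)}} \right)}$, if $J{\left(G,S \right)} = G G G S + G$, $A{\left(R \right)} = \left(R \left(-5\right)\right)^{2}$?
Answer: $\frac{420090}{217651009} \approx 0.0019301$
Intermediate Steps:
$A{\left(R \right)} = 25 R^{2}$ ($A{\left(R \right)} = \left(- 5 R\right)^{2} = 25 R^{2}$)
$J{\left(G,S \right)} = G + S G^{3}$ ($J{\left(G,S \right)} = G^{2} G S + G = G^{3} S + G = S G^{3} + G = G + S G^{3}$)
$Z{\left(q \right)} = q + 25 q^{2}$
$- Z{\left(\frac{-22 + 52}{-123 + J{\left(11,-11 \right)}} \right)} = - \frac{-22 + 52}{-123 + \left(11 - 11 \cdot 11^{3}\right)} \left(1 + 25 \frac{-22 + 52}{-123 + \left(11 - 11 \cdot 11^{3}\right)}\right) = - \frac{30}{-123 + \left(11 - 14641\right)} \left(1 + 25 \frac{30}{-123 + \left(11 - 14641\right)}\right) = - \frac{30}{-123 - 14630} \left(1 + 25 \frac{30}{-123 - 14630}\right) = - \frac{30}{-14753} \left(1 + 25 \frac{30}{-14753}\right) = - 30 \left(- \frac{1}{14753}\right) \left(1 + 25 \cdot 30 \left(- \frac{1}{14753}\right)\right) = - \frac{\left(-30\right) \left(1 + 25 \left(- \frac{30}{14753}\right)\right)}{14753} = - \frac{\left(-30\right) \left(1 - \frac{750}{14753}\right)}{14753} = - \frac{\left(-30\right) 14003}{14753 \cdot 14753} = \left(-1\right) \left(- \frac{420090}{217651009}\right) = \frac{420090}{217651009}$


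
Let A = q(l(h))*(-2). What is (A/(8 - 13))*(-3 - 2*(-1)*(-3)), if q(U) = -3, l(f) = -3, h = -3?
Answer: 54/5 ≈ 10.800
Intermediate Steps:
A = 6 (A = -3*(-2) = 6)
(A/(8 - 13))*(-3 - 2*(-1)*(-3)) = (6/(8 - 13))*(-3 - 2*(-1)*(-3)) = (6/(-5))*(-3 + 2*(-3)) = (-⅕*6)*(-3 - 6) = -6/5*(-9) = 54/5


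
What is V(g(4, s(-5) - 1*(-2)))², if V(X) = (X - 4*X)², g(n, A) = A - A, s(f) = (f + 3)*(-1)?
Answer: 0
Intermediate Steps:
s(f) = -3 - f (s(f) = (3 + f)*(-1) = -3 - f)
g(n, A) = 0
V(X) = 9*X² (V(X) = (-3*X)² = 9*X²)
V(g(4, s(-5) - 1*(-2)))² = (9*0²)² = (9*0)² = 0² = 0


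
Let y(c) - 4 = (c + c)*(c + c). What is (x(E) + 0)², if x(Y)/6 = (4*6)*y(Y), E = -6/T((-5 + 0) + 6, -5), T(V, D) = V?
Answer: 454201344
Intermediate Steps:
y(c) = 4 + 4*c² (y(c) = 4 + (c + c)*(c + c) = 4 + (2*c)*(2*c) = 4 + 4*c²)
E = -6 (E = -6/((-5 + 0) + 6) = -6/(-5 + 6) = -6/1 = -6*1 = -6)
x(Y) = 576 + 576*Y² (x(Y) = 6*((4*6)*(4 + 4*Y²)) = 6*(24*(4 + 4*Y²)) = 6*(96 + 96*Y²) = 576 + 576*Y²)
(x(E) + 0)² = ((576 + 576*(-6)²) + 0)² = ((576 + 576*36) + 0)² = ((576 + 20736) + 0)² = (21312 + 0)² = 21312² = 454201344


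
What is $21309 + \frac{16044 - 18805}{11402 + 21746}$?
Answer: $\frac{706347971}{33148} \approx 21309.0$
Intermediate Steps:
$21309 + \frac{16044 - 18805}{11402 + 21746} = 21309 - \frac{2761}{33148} = \frac{706347971}{33148}$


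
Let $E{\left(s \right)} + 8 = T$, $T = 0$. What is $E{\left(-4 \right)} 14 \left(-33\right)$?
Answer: $3696$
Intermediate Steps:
$E{\left(s \right)} = -8$ ($E{\left(s \right)} = -8 + 0 = -8$)
$E{\left(-4 \right)} 14 \left(-33\right) = \left(-8\right) 14 \left(-33\right) = \left(-112\right) \left(-33\right) = 3696$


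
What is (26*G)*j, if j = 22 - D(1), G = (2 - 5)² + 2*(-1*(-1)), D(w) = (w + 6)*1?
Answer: 4290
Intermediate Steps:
D(w) = 6 + w (D(w) = (6 + w)*1 = 6 + w)
G = 11 (G = (-3)² + 2*1 = 9 + 2 = 11)
j = 15 (j = 22 - (6 + 1) = 22 - 1*7 = 22 - 7 = 15)
(26*G)*j = (26*11)*15 = 286*15 = 4290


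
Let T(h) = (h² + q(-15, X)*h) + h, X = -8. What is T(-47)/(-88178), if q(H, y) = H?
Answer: -2867/88178 ≈ -0.032514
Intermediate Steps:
T(h) = h² - 14*h (T(h) = (h² - 15*h) + h = h² - 14*h)
T(-47)/(-88178) = -47*(-14 - 47)/(-88178) = -47*(-61)*(-1/88178) = 2867*(-1/88178) = -2867/88178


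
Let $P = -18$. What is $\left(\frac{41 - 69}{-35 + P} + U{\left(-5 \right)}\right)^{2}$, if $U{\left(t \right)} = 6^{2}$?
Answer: $\frac{3748096}{2809} \approx 1334.3$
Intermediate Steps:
$U{\left(t \right)} = 36$
$\left(\frac{41 - 69}{-35 + P} + U{\left(-5 \right)}\right)^{2} = \left(\frac{41 - 69}{-35 - 18} + 36\right)^{2} = \left(- \frac{28}{-53} + 36\right)^{2} = \left(\left(-28\right) \left(- \frac{1}{53}\right) + 36\right)^{2} = \left(\frac{28}{53} + 36\right)^{2} = \left(\frac{1936}{53}\right)^{2} = \frac{3748096}{2809}$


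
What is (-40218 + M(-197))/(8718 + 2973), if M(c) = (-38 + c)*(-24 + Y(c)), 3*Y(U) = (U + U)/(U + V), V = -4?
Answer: -20943124/7049673 ≈ -2.9708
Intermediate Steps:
Y(U) = 2*U/(3*(-4 + U)) (Y(U) = ((U + U)/(U - 4))/3 = ((2*U)/(-4 + U))/3 = (2*U/(-4 + U))/3 = 2*U/(3*(-4 + U)))
M(c) = (-38 + c)*(-24 + 2*c/(3*(-4 + c)))
(-40218 + M(-197))/(8718 + 2973) = (-40218 + 2*(-5472 - 35*(-197)**2 + 1474*(-197))/(3*(-4 - 197)))/(8718 + 2973) = (-40218 + (2/3)*(-5472 - 35*38809 - 290378)/(-201))/11691 = (-40218 + (2/3)*(-1/201)*(-5472 - 1358315 - 290378))*(1/11691) = (-40218 + (2/3)*(-1/201)*(-1654165))*(1/11691) = (-40218 + 3308330/603)*(1/11691) = -20943124/603*1/11691 = -20943124/7049673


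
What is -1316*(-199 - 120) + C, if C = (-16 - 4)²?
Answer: 420204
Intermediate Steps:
C = 400 (C = (-20)² = 400)
-1316*(-199 - 120) + C = -1316*(-199 - 120) + 400 = -1316*(-319) + 400 = 419804 + 400 = 420204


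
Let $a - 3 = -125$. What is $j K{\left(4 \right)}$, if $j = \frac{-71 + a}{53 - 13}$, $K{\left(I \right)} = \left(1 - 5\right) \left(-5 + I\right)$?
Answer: $- \frac{193}{10} \approx -19.3$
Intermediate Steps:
$a = -122$ ($a = 3 - 125 = -122$)
$K{\left(I \right)} = 20 - 4 I$ ($K{\left(I \right)} = - 4 \left(-5 + I\right) = 20 - 4 I$)
$j = - \frac{193}{40}$ ($j = \frac{-71 - 122}{53 - 13} = - \frac{193}{40} \approx -4.825$)
$j K{\left(4 \right)} = - \frac{193 \left(20 - 16\right)}{40} = \left(- \frac{193}{40}\right) 4 = - \frac{193}{10}$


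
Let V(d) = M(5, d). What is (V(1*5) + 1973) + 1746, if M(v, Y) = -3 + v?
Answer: 3721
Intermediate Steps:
V(d) = 2 (V(d) = -3 + 5 = 2)
(V(1*5) + 1973) + 1746 = (2 + 1973) + 1746 = 1975 + 1746 = 3721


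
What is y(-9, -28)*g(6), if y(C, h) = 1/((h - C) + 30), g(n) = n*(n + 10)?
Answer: 96/11 ≈ 8.7273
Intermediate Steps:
g(n) = n*(10 + n)
y(C, h) = 1/(30 + h - C)
y(-9, -28)*g(6) = (6*(10 + 6))/(30 - 28 - 1*(-9)) = (6*16)/(30 - 28 + 9) = 96/11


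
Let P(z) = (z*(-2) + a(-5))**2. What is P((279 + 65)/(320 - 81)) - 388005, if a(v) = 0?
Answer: -22162760261/57121 ≈ -3.8800e+5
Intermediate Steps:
P(z) = 4*z**2 (P(z) = (z*(-2) + 0)**2 = (-2*z + 0)**2 = (-2*z)**2 = 4*z**2)
P((279 + 65)/(320 - 81)) - 388005 = 4*((279 + 65)/(320 - 81))**2 - 388005 = 4*(344/239)**2 - 388005 = 4*(118336/57121) - 388005 = 473344/57121 - 388005 = -22162760261/57121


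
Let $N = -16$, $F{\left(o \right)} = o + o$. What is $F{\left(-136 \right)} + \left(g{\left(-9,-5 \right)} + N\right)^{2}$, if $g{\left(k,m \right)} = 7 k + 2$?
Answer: $5657$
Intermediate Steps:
$F{\left(o \right)} = 2 o$
$g{\left(k,m \right)} = 2 + 7 k$
$F{\left(-136 \right)} + \left(g{\left(-9,-5 \right)} + N\right)^{2} = 2 \left(-136\right) + \left(\left(2 + 7 \left(-9\right)\right) - 16\right)^{2} = -272 + \left(\left(2 - 63\right) - 16\right)^{2} = -272 + \left(-61 - 16\right)^{2} = -272 + \left(-77\right)^{2} = -272 + 5929 = 5657$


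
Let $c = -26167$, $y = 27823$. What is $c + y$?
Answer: $1656$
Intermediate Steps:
$c + y = -26167 + 27823 = 1656$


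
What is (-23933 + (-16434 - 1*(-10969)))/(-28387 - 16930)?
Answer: 29398/45317 ≈ 0.64872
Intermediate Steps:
(-23933 + (-16434 - 1*(-10969)))/(-28387 - 16930) = (-23933 + (-16434 + 10969))/(-45317) = (-23933 - 5465)*(-1/45317) = -29398*(-1/45317) = 29398/45317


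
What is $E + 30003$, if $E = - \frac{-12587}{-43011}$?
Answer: $\frac{1290446446}{43011} \approx 30003.0$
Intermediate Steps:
$E = - \frac{12587}{43011}$ ($E = - \frac{\left(-12587\right) \left(-1\right)}{43011} = \left(-1\right) \frac{12587}{43011} = - \frac{12587}{43011} \approx -0.29265$)
$E + 30003 = - \frac{12587}{43011} + 30003 = \frac{1290446446}{43011}$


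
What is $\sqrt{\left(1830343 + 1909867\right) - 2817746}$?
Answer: $12 \sqrt{6406} \approx 960.45$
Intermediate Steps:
$\sqrt{\left(1830343 + 1909867\right) - 2817746} = \sqrt{3740210 - 2817746} = \sqrt{922464} = 12 \sqrt{6406}$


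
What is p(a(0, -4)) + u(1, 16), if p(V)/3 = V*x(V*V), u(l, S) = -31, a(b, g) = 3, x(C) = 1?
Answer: -22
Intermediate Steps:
p(V) = 3*V (p(V) = 3*(V*1) = 3*V)
p(a(0, -4)) + u(1, 16) = 3*3 - 31 = 9 - 31 = -22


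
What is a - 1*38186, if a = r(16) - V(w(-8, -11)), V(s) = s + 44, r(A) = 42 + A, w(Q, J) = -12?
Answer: -38160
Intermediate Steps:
V(s) = 44 + s
a = 26 (a = (42 + 16) - (44 - 12) = 58 - 1*32 = 58 - 32 = 26)
a - 1*38186 = 26 - 1*38186 = 26 - 38186 = -38160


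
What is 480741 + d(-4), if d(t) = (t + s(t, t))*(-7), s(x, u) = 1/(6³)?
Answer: 103846097/216 ≈ 4.8077e+5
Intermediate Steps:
s(x, u) = 1/216
d(t) = -7/216 - 7*t (d(t) = (t + 1/216)*(-7) = (1/216 + t)*(-7) = -7/216 - 7*t)
480741 + d(-4) = 480741 + (-7/216 - 7*(-4)) = 480741 + (-7/216 + 28) = 480741 + 6041/216 = 103846097/216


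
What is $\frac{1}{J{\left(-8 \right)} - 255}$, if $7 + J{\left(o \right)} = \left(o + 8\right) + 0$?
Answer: $- \frac{1}{262} \approx -0.0038168$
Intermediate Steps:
$J{\left(o \right)} = 1 + o$ ($J{\left(o \right)} = -7 + \left(\left(o + 8\right) + 0\right) = -7 + \left(\left(8 + o\right) + 0\right) = -7 + \left(8 + o\right) = 1 + o$)
$\frac{1}{J{\left(-8 \right)} - 255} = \frac{1}{\left(1 - 8\right) - 255} = \frac{1}{-7 - 255} = \frac{1}{-262} = - \frac{1}{262}$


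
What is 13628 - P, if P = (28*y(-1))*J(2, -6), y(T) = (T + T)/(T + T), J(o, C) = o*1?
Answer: 13572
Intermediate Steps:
J(o, C) = o
y(T) = 1 (y(T) = (2*T)/((2*T)) = (2*T)*(1/(2*T)) = 1)
P = 56 (P = (28*1)*2 = 28*2 = 56)
13628 - P = 13628 - 1*56 = 13628 - 56 = 13572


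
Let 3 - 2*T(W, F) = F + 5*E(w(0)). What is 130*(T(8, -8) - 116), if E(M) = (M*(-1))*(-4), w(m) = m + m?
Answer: -14365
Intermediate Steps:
w(m) = 2*m
E(M) = 4*M (E(M) = -M*(-4) = 4*M)
T(W, F) = 3/2 - F/2 (T(W, F) = 3/2 - (F + 5*(4*(2*0)))/2 = 3/2 - (F + 5*(4*0))/2 = 3/2 - (F + 5*0)/2 = 3/2 - (F + 0)/2 = 3/2 - F/2)
130*(T(8, -8) - 116) = 130*((3/2 - 1/2*(-8)) - 116) = 130*((3/2 + 4) - 116) = 130*(11/2 - 116) = 130*(-221/2) = -14365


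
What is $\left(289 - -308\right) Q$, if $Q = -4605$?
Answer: $-2749185$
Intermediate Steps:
$\left(289 - -308\right) Q = \left(289 - -308\right) \left(-4605\right) = \left(289 + 308\right) \left(-4605\right) = 597 \left(-4605\right) = -2749185$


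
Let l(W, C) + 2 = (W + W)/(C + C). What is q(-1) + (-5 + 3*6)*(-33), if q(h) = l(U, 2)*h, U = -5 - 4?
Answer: -845/2 ≈ -422.50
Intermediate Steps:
U = -9
l(W, C) = -2 + W/C (l(W, C) = -2 + (W + W)/(C + C) = -2 + (2*W)/((2*C)) = -2 + (2*W)*(1/(2*C)) = -2 + W/C)
q(h) = -13*h/2 (q(h) = (-2 - 9/2)*h = -13*h/2)
q(-1) + (-5 + 3*6)*(-33) = -13/2*(-1) + (-5 + 3*6)*(-33) = 13/2 + (-5 + 18)*(-33) = 13/2 + 13*(-33) = 13/2 - 429 = -845/2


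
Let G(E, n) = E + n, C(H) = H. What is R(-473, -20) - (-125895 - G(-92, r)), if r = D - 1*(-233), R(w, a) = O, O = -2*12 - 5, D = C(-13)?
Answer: 125994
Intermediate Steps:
D = -13
O = -29 (O = -24 - 5 = -29)
R(w, a) = -29
r = 220 (r = -13 - 1*(-233) = -13 + 233 = 220)
R(-473, -20) - (-125895 - G(-92, r)) = -29 - (-125895 - (-92 + 220)) = -29 - (-125895 - 1*128) = -29 - (-125895 - 128) = -29 - 1*(-126023) = -29 + 126023 = 125994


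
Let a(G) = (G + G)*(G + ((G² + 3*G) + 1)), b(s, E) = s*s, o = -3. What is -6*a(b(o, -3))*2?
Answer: -25488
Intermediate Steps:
b(s, E) = s²
a(G) = 2*G*(1 + G² + 4*G) (a(G) = (2*G)*(G + (1 + G² + 3*G)) = (2*G)*(1 + G² + 4*G) = 2*G*(1 + G² + 4*G))
-6*a(b(o, -3))*2 = -12*(-3)²*(1 + ((-3)²)² + 4*(-3)²)*2 = -12*9*(1 + 9² + 4*9)*2 = -12*9*(1 + 81 + 36)*2 = -12*9*118*2 = -6*2124*2 = -12744*2 = -25488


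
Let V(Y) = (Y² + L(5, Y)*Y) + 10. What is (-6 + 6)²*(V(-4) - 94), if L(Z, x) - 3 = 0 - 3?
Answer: 0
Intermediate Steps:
L(Z, x) = 0 (L(Z, x) = 3 + (0 - 3) = 3 - 3 = 0)
V(Y) = 10 + Y² (V(Y) = (Y² + 0*Y) + 10 = (Y² + 0) + 10 = Y² + 10 = 10 + Y²)
(-6 + 6)²*(V(-4) - 94) = (-6 + 6)²*((10 + (-4)²) - 94) = 0²*((10 + 16) - 94) = 0*(26 - 94) = 0*(-68) = 0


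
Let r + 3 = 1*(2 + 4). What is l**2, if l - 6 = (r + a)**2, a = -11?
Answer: 4900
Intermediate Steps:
r = 3 (r = -3 + 1*(2 + 4) = -3 + 1*6 = -3 + 6 = 3)
l = 70 (l = 6 + (3 - 11)**2 = 6 + (-8)**2 = 6 + 64 = 70)
l**2 = 70**2 = 4900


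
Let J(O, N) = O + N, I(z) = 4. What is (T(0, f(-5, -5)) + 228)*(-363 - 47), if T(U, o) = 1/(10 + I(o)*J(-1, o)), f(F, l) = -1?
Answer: -93685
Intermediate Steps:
J(O, N) = N + O
T(U, o) = 1/(6 + 4*o) (T(U, o) = 1/(10 + 4*(o - 1)) = 1/(10 + 4*(-1 + o)) = 1/(10 + (-4 + 4*o)) = 1/(6 + 4*o))
(T(0, f(-5, -5)) + 228)*(-363 - 47) = (1/(2*(3 + 2*(-1))) + 228)*(-363 - 47) = (1/(2*(3 - 2)) + 228)*(-410) = ((1/2)/1 + 228)*(-410) = ((1/2)*1 + 228)*(-410) = (1/2 + 228)*(-410) = (457/2)*(-410) = -93685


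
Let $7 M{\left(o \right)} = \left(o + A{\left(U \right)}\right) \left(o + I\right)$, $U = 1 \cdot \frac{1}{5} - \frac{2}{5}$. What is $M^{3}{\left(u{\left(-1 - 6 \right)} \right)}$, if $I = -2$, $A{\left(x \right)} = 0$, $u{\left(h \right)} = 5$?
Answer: $\frac{3375}{343} \approx 9.8396$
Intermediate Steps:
$U = - \frac{1}{5}$ ($U = 1 \cdot \frac{1}{5} - \frac{2}{5} = \frac{1}{5} - \frac{2}{5} = - \frac{1}{5} \approx -0.2$)
$M{\left(o \right)} = \frac{o \left(-2 + o\right)}{7}$ ($M{\left(o \right)} = \frac{\left(o + 0\right) \left(o - 2\right)}{7} = \frac{o \left(-2 + o\right)}{7}$)
$M^{3}{\left(u{\left(-1 - 6 \right)} \right)} = \left(\frac{1}{7} \cdot 5 \left(-2 + 5\right)\right)^{3} = \left(\frac{1}{7} \cdot 5 \cdot 3\right)^{3} = \left(\frac{15}{7}\right)^{3} = \frac{3375}{343}$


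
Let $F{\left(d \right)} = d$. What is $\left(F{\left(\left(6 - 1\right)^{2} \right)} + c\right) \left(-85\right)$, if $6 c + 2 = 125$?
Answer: $- \frac{7735}{2} \approx -3867.5$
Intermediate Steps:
$c = \frac{41}{2}$ ($c = - \frac{1}{3} + \frac{1}{6} \cdot 125 = - \frac{1}{3} + \frac{125}{6} = \frac{41}{2} \approx 20.5$)
$\left(F{\left(\left(6 - 1\right)^{2} \right)} + c\right) \left(-85\right) = \left(\left(6 - 1\right)^{2} + \frac{41}{2}\right) \left(-85\right) = \left(5^{2} + \frac{41}{2}\right) \left(-85\right) = \left(25 + \frac{41}{2}\right) \left(-85\right) = \frac{91}{2} \left(-85\right) = - \frac{7735}{2}$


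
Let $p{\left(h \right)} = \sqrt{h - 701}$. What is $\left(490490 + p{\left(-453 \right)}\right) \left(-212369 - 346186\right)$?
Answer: $-273965641950 - 558555 i \sqrt{1154} \approx -2.7397 \cdot 10^{11} - 1.8974 \cdot 10^{7} i$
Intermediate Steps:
$p{\left(h \right)} = \sqrt{-701 + h}$
$\left(490490 + p{\left(-453 \right)}\right) \left(-212369 - 346186\right) = \left(490490 + \sqrt{-701 - 453}\right) \left(-212369 - 346186\right) = \left(490490 + \sqrt{-1154}\right) \left(-212369 - 346186\right) = \left(490490 + i \sqrt{1154}\right) \left(-558555\right) = -273965641950 - 558555 i \sqrt{1154}$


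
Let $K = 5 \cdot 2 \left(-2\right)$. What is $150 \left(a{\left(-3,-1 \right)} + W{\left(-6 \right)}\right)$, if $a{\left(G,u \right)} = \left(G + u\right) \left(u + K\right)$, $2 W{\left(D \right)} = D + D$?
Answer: $11700$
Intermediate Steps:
$K = -20$ ($K = 10 \left(-2\right) = -20$)
$W{\left(D \right)} = D$ ($W{\left(D \right)} = \frac{D + D}{2} = \frac{2 D}{2} = D$)
$a{\left(G,u \right)} = \left(-20 + u\right) \left(G + u\right)$ ($a{\left(G,u \right)} = \left(G + u\right) \left(u - 20\right) = \left(G + u\right) \left(-20 + u\right) = \left(-20 + u\right) \left(G + u\right)$)
$150 \left(a{\left(-3,-1 \right)} + W{\left(-6 \right)}\right) = 150 \left(\left(\left(-1\right)^{2} - -60 - -20 - -3\right) - 6\right) = 150 \left(\left(1 + 60 + 20 + 3\right) - 6\right) = 150 \left(84 - 6\right) = 150 \cdot 78 = 11700$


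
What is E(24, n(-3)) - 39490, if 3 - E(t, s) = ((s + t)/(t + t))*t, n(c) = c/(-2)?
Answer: -157999/4 ≈ -39500.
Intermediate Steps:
n(c) = -c/2 (n(c) = c*(-½) = -c/2)
E(t, s) = 3 - s/2 - t/2 (E(t, s) = 3 - (s + t)/(t + t)*t = 3 - (s + t)/((2*t))*t = 3 - (s + t)*(1/(2*t))*t = 3 - (s + t)/(2*t)*t = 3 - (s/2 + t/2) = 3 + (-s/2 - t/2) = 3 - s/2 - t/2)
E(24, n(-3)) - 39490 = (3 - (-1)*(-3)/4 - ½*24) - 39490 = (3 - ½*3/2 - 12) - 39490 = (3 - ¾ - 12) - 39490 = -39/4 - 39490 = -157999/4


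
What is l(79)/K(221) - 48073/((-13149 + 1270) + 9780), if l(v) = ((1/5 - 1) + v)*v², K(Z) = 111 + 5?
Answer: 5149927209/1217420 ≈ 4230.2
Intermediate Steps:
K(Z) = 116
l(v) = v²*(-⅘ + v) (l(v) = ((⅕ - 1) + v)*v² = (-⅘ + v)*v² = v²*(-⅘ + v))
l(79)/K(221) - 48073/((-13149 + 1270) + 9780) = (79²*(-⅘ + 79))/116 - 48073/((-13149 + 1270) + 9780) = (6241*(391/5))*(1/116) - 48073/(-11879 + 9780) = (2440231/5)*(1/116) - 48073/(-2099) = 2440231/580 - 48073*(-1/2099) = 2440231/580 + 48073/2099 = 5149927209/1217420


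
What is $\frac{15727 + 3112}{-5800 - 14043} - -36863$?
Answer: $\frac{731453670}{19843} \approx 36862.0$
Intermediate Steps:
$\frac{15727 + 3112}{-5800 - 14043} - -36863 = \frac{18839}{-19843} + 36863 = 18839 \left(- \frac{1}{19843}\right) + 36863 = - \frac{18839}{19843} + 36863 = \frac{731453670}{19843}$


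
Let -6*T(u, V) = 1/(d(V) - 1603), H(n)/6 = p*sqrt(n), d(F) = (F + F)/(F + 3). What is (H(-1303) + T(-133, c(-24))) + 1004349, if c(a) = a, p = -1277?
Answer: 67522383277/67230 - 7662*I*sqrt(1303) ≈ 1.0043e+6 - 2.7658e+5*I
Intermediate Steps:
d(F) = 2*F/(3 + F) (d(F) = (2*F)/(3 + F) = 2*F/(3 + F))
H(n) = -7662*sqrt(n) (H(n) = 6*(-1277*sqrt(n)) = -7662*sqrt(n))
T(u, V) = -1/(6*(-1603 + 2*V/(3 + V))) (T(u, V) = -1/(6*(2*V/(3 + V) - 1603)) = -1/(6*(-1603 + 2*V/(3 + V))))
(H(-1303) + T(-133, c(-24))) + 1004349 = (-7662*I*sqrt(1303) + (3 - 24)/(6*(4809 + 1601*(-24)))) + 1004349 = (-7662*I*sqrt(1303) + (1/6)*(-21)/(4809 - 38424)) + 1004349 = (-7662*I*sqrt(1303) + (1/6)*(-21)/(-33615)) + 1004349 = (-7662*I*sqrt(1303) + (1/6)*(-1/33615)*(-21)) + 1004349 = (-7662*I*sqrt(1303) + 7/67230) + 1004349 = (7/67230 - 7662*I*sqrt(1303)) + 1004349 = 67522383277/67230 - 7662*I*sqrt(1303)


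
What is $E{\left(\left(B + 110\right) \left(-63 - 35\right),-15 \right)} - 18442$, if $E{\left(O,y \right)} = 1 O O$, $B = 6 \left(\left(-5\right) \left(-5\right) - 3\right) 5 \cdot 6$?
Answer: $159089281158$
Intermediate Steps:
$B = 3960$ ($B = 6 \left(25 - 3\right) 5 \cdot 6 = 6 \cdot 22 \cdot 5 \cdot 6 = 132 \cdot 5 \cdot 6 = 660 \cdot 6 = 3960$)
$E{\left(O,y \right)} = O^{2}$ ($E{\left(O,y \right)} = 1 O^{2} = O^{2}$)
$E{\left(\left(B + 110\right) \left(-63 - 35\right),-15 \right)} - 18442 = \left(\left(3960 + 110\right) \left(-63 - 35\right)\right)^{2} - 18442 = \left(4070 \left(-98\right)\right)^{2} - 18442 = \left(-398860\right)^{2} - 18442 = 159089299600 - 18442 = 159089281158$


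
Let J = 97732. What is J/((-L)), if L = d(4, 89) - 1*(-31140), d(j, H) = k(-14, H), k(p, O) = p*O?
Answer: -48866/14947 ≈ -3.2693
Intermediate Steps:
k(p, O) = O*p
d(j, H) = -14*H (d(j, H) = H*(-14) = -14*H)
L = 29894 (L = -14*89 - 1*(-31140) = -1246 + 31140 = 29894)
J/((-L)) = 97732/((-1*29894)) = 97732/(-29894) = 97732*(-1/29894) = -48866/14947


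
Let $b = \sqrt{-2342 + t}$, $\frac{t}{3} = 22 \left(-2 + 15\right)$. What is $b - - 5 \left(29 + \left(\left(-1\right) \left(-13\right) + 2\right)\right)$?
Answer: $220 + 2 i \sqrt{371} \approx 220.0 + 38.523 i$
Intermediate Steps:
$t = 858$ ($t = 3 \cdot 22 \left(-2 + 15\right) = 3 \cdot 22 \cdot 13 = 3 \cdot 286 = 858$)
$b = 2 i \sqrt{371}$ ($b = \sqrt{-2342 + 858} = \sqrt{-1484} = 2 i \sqrt{371} \approx 38.523 i$)
$b - - 5 \left(29 + \left(\left(-1\right) \left(-13\right) + 2\right)\right) = 2 i \sqrt{371} - - 5 \left(29 + \left(\left(-1\right) \left(-13\right) + 2\right)\right) = 2 i \sqrt{371} - - 5 \left(29 + \left(13 + 2\right)\right) = 2 i \sqrt{371} - - 5 \left(29 + 15\right) = 2 i \sqrt{371} - \left(-5\right) 44 = 2 i \sqrt{371} - -220 = 2 i \sqrt{371} + 220 = 220 + 2 i \sqrt{371}$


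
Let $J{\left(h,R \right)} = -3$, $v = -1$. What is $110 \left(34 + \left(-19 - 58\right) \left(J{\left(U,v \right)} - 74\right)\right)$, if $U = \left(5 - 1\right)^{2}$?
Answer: $655930$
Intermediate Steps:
$U = 16$ ($U = 4^{2} = 16$)
$110 \left(34 + \left(-19 - 58\right) \left(J{\left(U,v \right)} - 74\right)\right) = 110 \left(34 + \left(-19 - 58\right) \left(-3 - 74\right)\right) = 110 \left(34 - -5929\right) = 110 \left(34 + 5929\right) = 110 \cdot 5963 = 655930$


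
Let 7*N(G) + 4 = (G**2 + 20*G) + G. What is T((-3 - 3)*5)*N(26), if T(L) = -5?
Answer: -870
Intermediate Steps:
N(G) = -4/7 + 3*G + G**2/7 (N(G) = -4/7 + ((G**2 + 20*G) + G)/7 = -4/7 + (G**2 + 21*G)/7 = -4/7 + (3*G + G**2/7) = -4/7 + 3*G + G**2/7)
T((-3 - 3)*5)*N(26) = -5*(-4/7 + 3*26 + (1/7)*26**2) = -5*(-4/7 + 78 + (1/7)*676) = -5*(-4/7 + 78 + 676/7) = -5*174 = -870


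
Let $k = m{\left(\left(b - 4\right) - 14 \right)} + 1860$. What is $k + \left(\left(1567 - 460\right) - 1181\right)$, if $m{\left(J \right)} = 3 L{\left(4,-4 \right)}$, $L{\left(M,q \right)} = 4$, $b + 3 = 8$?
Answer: $1798$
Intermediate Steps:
$b = 5$ ($b = -3 + 8 = 5$)
$m{\left(J \right)} = 12$ ($m{\left(J \right)} = 3 \cdot 4 = 12$)
$k = 1872$ ($k = 12 + 1860 = 1872$)
$k + \left(\left(1567 - 460\right) - 1181\right) = 1872 + \left(\left(1567 - 460\right) - 1181\right) = 1872 + \left(1107 - 1181\right) = 1872 - 74 = 1798$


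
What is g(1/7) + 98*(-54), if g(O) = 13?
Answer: -5279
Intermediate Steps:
g(1/7) + 98*(-54) = 13 + 98*(-54) = 13 - 5292 = -5279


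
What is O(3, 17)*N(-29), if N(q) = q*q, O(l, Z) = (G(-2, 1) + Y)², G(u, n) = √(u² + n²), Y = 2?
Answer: 7569 + 3364*√5 ≈ 15091.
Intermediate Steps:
G(u, n) = √(n² + u²)
O(l, Z) = (2 + √5)² (O(l, Z) = (√(1² + (-2)²) + 2)² = (√(1 + 4) + 2)² = (√5 + 2)² = (2 + √5)²)
N(q) = q²
O(3, 17)*N(-29) = (2 + √5)²*(-29)² = (2 + √5)²*841 = 841*(2 + √5)²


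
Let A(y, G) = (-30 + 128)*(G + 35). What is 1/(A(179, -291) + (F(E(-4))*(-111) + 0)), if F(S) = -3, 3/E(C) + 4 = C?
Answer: -1/24755 ≈ -4.0396e-5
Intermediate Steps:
E(C) = 3/(-4 + C)
A(y, G) = 3430 + 98*G (A(y, G) = 98*(35 + G) = 3430 + 98*G)
1/(A(179, -291) + (F(E(-4))*(-111) + 0)) = 1/((3430 + 98*(-291)) + (-3*(-111) + 0)) = 1/((3430 - 28518) + (333 + 0)) = 1/(-25088 + 333) = 1/(-24755) = -1/24755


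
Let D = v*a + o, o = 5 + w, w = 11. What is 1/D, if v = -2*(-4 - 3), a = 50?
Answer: 1/716 ≈ 0.0013966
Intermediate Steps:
v = 14 (v = -2*(-7) = 14)
o = 16 (o = 5 + 11 = 16)
D = 716 (D = 14*50 + 16 = 700 + 16 = 716)
1/D = 1/716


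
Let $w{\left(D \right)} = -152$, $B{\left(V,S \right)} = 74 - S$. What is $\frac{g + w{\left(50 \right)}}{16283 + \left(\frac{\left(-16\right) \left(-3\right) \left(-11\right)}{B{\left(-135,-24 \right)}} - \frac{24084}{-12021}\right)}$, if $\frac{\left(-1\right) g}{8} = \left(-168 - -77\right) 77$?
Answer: $\frac{10976359072}{3196388593} \approx 3.434$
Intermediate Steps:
$g = 56056$ ($g = - 8 \left(-168 - -77\right) 77 = - 8 \left(-168 + 77\right) 77 = - 8 \left(\left(-91\right) 77\right) = \left(-8\right) \left(-7007\right) = 56056$)
$\frac{g + w{\left(50 \right)}}{16283 + \left(\frac{\left(-16\right) \left(-3\right) \left(-11\right)}{B{\left(-135,-24 \right)}} - \frac{24084}{-12021}\right)} = \frac{56056 - 152}{16283 + \left(\frac{\left(-16\right) \left(-3\right) \left(-11\right)}{74 - -24} - \frac{24084}{-12021}\right)} = \frac{55904}{16283 + \left(\frac{48 \left(-11\right)}{74 + 24} - - \frac{8028}{4007}\right)} = \frac{55904}{16283 + \left(- \frac{528}{98} + \frac{8028}{4007}\right)} = \frac{55904}{16283 + \left(\left(-528\right) \frac{1}{98} + \frac{8028}{4007}\right)} = \frac{55904}{16283 + \left(- \frac{264}{49} + \frac{8028}{4007}\right)} = \frac{55904}{16283 - \frac{664476}{196343}} = \frac{55904}{\frac{3196388593}{196343}} = 55904 \cdot \frac{196343}{3196388593} = \frac{10976359072}{3196388593}$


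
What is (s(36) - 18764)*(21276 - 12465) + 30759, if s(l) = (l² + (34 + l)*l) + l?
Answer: -131358873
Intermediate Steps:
s(l) = l + l² + l*(34 + l) (s(l) = (l² + l*(34 + l)) + l = l + l² + l*(34 + l))
(s(36) - 18764)*(21276 - 12465) + 30759 = (36*(35 + 2*36) - 18764)*(21276 - 12465) + 30759 = (36*(35 + 72) - 18764)*8811 + 30759 = (36*107 - 18764)*8811 + 30759 = (3852 - 18764)*8811 + 30759 = -14912*8811 + 30759 = -131389632 + 30759 = -131358873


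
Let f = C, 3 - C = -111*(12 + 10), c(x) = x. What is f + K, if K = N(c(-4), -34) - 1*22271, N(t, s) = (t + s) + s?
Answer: -19898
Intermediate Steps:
C = 2445 (C = 3 - (-111)*(12 + 10) = 3 - (-111)*22 = 3 - 1*(-2442) = 3 + 2442 = 2445)
N(t, s) = t + 2*s (N(t, s) = (s + t) + s = t + 2*s)
K = -22343 (K = (-4 + 2*(-34)) - 1*22271 = (-4 - 68) - 22271 = -72 - 22271 = -22343)
f = 2445
f + K = 2445 - 22343 = -19898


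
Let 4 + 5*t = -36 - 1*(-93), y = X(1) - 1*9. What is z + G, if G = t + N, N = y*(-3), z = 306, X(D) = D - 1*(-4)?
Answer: 1643/5 ≈ 328.60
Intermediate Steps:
X(D) = 4 + D (X(D) = D + 4 = 4 + D)
y = -4 (y = (4 + 1) - 1*9 = 5 - 9 = -4)
t = 53/5 (t = -⅘ + (-36 - 1*(-93))/5 = -⅘ + (-36 + 93)/5 = -⅘ + (⅕)*57 = -⅘ + 57/5 = 53/5 ≈ 10.600)
N = 12 (N = -4*(-3) = 12)
G = 113/5 (G = 53/5 + 12 = 113/5 ≈ 22.600)
z + G = 306 + 113/5 = 1643/5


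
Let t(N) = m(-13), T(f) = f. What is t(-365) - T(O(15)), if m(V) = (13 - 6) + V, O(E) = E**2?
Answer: -231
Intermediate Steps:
m(V) = 7 + V
t(N) = -6 (t(N) = 7 - 13 = -6)
t(-365) - T(O(15)) = -6 - 1*15**2 = -6 - 1*225 = -6 - 225 = -231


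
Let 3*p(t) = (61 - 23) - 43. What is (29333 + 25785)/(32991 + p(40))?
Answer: 82677/49484 ≈ 1.6708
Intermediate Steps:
p(t) = -5/3 (p(t) = ((61 - 23) - 43)/3 = (38 - 43)/3 = (⅓)*(-5) = -5/3)
(29333 + 25785)/(32991 + p(40)) = (29333 + 25785)/(32991 - 5/3) = 55118/(98968/3) = 55118*(3/98968) = 82677/49484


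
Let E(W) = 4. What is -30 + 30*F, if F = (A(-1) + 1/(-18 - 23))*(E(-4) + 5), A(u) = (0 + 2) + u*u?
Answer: 31710/41 ≈ 773.42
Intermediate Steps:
A(u) = 2 + u²
F = 1098/41 (F = ((2 + (-1)²) + 1/(-18 - 23))*(4 + 5) = ((2 + 1) + 1/(-41))*9 = (3 - 1/41)*9 = (122/41)*9 = 1098/41 ≈ 26.780)
-30 + 30*F = -30 + 30*(1098/41) = -30 + 32940/41 = 31710/41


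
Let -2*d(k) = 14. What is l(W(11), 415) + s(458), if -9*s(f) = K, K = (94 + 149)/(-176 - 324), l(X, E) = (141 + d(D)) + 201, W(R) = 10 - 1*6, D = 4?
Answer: 167527/500 ≈ 335.05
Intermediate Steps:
d(k) = -7 (d(k) = -½*14 = -7)
W(R) = 4 (W(R) = 10 - 6 = 4)
l(X, E) = 335 (l(X, E) = (141 - 7) + 201 = 134 + 201 = 335)
K = -243/500 (K = 243/(-500) = 243*(-1/500) = -243/500 ≈ -0.48600)
s(f) = 27/500 (s(f) = -⅑*(-243/500) = 27/500)
l(W(11), 415) + s(458) = 335 + 27/500 = 167527/500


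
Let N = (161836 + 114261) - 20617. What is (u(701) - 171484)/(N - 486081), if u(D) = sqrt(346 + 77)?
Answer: 171484/230601 - sqrt(47)/76867 ≈ 0.74355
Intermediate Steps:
N = 255480 (N = 276097 - 20617 = 255480)
u(D) = 3*sqrt(47) (u(D) = sqrt(423) = 3*sqrt(47))
(u(701) - 171484)/(N - 486081) = (3*sqrt(47) - 171484)/(255480 - 486081) = (-171484 + 3*sqrt(47))/(-230601) = (-171484 + 3*sqrt(47))*(-1/230601) = 171484/230601 - sqrt(47)/76867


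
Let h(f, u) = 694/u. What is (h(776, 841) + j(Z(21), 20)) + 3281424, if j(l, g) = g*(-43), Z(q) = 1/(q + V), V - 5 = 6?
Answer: 2758955018/841 ≈ 3.2806e+6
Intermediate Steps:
V = 11 (V = 5 + 6 = 11)
Z(q) = 1/(11 + q) (Z(q) = 1/(q + 11) = 1/(11 + q))
j(l, g) = -43*g
(h(776, 841) + j(Z(21), 20)) + 3281424 = (694/841 - 43*20) + 3281424 = (694*(1/841) - 860) + 3281424 = (694/841 - 860) + 3281424 = -722566/841 + 3281424 = 2758955018/841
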